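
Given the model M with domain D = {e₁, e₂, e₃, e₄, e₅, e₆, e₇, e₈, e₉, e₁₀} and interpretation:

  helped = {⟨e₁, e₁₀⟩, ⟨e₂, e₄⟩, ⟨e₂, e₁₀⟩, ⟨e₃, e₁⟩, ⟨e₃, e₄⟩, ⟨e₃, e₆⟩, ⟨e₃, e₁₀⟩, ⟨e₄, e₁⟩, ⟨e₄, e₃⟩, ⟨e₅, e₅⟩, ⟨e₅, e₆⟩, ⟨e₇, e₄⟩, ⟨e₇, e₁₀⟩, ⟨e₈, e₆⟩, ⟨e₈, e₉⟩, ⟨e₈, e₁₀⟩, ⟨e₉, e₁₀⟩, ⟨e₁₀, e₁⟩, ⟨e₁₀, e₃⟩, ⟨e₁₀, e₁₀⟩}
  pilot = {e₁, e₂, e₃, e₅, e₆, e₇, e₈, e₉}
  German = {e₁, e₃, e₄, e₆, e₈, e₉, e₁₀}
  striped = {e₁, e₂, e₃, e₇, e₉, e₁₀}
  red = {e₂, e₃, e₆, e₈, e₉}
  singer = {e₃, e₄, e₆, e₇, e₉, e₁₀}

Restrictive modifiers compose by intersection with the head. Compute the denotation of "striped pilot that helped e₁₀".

{e₁, e₂, e₃, e₇, e₉}

⟦that helped e₁₀⟧ = {x : ⟨x, e₁₀⟩ ∈ ⟦helped⟧} = {e₁, e₂, e₃, e₇, e₈, e₉, e₁₀}
⟦pilot⟧ = {e₁, e₂, e₃, e₅, e₆, e₇, e₈, e₉}
… ∩ ⟦that helped e₁₀⟧ = {e₁, e₂, e₃, e₅, e₆, e₇, e₈, e₉} ∩ {e₁, e₂, e₃, e₇, e₈, e₉, e₁₀} = {e₁, e₂, e₃, e₇, e₈, e₉}
… ∩ ⟦striped⟧ = {e₁, e₂, e₃, e₇, e₈, e₉} ∩ {e₁, e₂, e₃, e₇, e₉, e₁₀} = {e₁, e₂, e₃, e₇, e₉}
So ⟦striped pilot that helped e₁₀⟧ = {e₁, e₂, e₃, e₇, e₉}.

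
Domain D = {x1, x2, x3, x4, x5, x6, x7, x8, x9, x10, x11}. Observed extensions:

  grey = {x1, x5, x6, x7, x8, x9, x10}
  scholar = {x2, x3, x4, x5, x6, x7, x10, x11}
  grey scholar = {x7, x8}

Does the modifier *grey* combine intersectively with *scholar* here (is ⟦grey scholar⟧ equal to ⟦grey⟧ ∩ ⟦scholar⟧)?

no

⟦grey⟧ ∩ ⟦scholar⟧ = {x1, x5, x6, x7, x8, x9, x10} ∩ {x2, x3, x4, x5, x6, x7, x10, x11} = {x5, x6, x7, x10}
Observed ⟦grey scholar⟧ = {x7, x8}.
These differ, so the modifier is not intersective in this model.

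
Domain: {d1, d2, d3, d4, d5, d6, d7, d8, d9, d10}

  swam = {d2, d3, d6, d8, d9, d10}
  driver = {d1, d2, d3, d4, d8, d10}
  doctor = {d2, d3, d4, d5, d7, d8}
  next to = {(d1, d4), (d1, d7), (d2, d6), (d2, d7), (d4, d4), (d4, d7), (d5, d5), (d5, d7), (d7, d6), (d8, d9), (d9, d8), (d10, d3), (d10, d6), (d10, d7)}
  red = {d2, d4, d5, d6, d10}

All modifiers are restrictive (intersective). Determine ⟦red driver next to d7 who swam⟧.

{d2, d10}

⟦next to d7⟧ = {x : ⟨x, d7⟩ ∈ ⟦next to⟧} = {d1, d2, d4, d5, d10}
⟦who swam⟧ = ⟦swam⟧ = {d2, d3, d6, d8, d9, d10}
⟦driver⟧ = {d1, d2, d3, d4, d8, d10}
… ∩ ⟦next to d7⟧ = {d1, d2, d3, d4, d8, d10} ∩ {d1, d2, d4, d5, d10} = {d1, d2, d4, d10}
… ∩ ⟦who swam⟧ = {d1, d2, d4, d10} ∩ {d2, d3, d6, d8, d9, d10} = {d2, d10}
… ∩ ⟦red⟧ = {d2, d10} ∩ {d2, d4, d5, d6, d10} = {d2, d10}
So ⟦red driver next to d7 who swam⟧ = {d2, d10}.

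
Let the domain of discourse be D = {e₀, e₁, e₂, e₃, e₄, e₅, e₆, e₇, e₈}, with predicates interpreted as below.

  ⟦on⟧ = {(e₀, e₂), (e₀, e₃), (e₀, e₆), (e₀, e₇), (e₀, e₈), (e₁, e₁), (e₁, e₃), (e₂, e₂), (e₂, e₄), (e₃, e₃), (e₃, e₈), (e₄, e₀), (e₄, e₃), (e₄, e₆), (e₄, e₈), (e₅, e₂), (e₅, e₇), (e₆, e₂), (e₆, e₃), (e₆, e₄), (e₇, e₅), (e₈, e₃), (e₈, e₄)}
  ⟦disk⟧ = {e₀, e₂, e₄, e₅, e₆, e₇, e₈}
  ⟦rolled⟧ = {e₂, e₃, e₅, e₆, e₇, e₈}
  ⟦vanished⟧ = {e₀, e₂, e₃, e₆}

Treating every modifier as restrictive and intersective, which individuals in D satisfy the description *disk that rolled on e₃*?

⟦that rolled⟧ = ⟦rolled⟧ = {e₂, e₃, e₅, e₆, e₇, e₈}
⟦on e₃⟧ = {x : ⟨x, e₃⟩ ∈ ⟦on⟧} = {e₀, e₁, e₃, e₄, e₆, e₈}
⟦disk⟧ = {e₀, e₂, e₄, e₅, e₆, e₇, e₈}
… ∩ ⟦that rolled⟧ = {e₀, e₂, e₄, e₅, e₆, e₇, e₈} ∩ {e₂, e₃, e₅, e₆, e₇, e₈} = {e₂, e₅, e₆, e₇, e₈}
… ∩ ⟦on e₃⟧ = {e₂, e₅, e₆, e₇, e₈} ∩ {e₀, e₁, e₃, e₄, e₆, e₈} = {e₆, e₈}
So ⟦disk that rolled on e₃⟧ = {e₆, e₈}.

{e₆, e₈}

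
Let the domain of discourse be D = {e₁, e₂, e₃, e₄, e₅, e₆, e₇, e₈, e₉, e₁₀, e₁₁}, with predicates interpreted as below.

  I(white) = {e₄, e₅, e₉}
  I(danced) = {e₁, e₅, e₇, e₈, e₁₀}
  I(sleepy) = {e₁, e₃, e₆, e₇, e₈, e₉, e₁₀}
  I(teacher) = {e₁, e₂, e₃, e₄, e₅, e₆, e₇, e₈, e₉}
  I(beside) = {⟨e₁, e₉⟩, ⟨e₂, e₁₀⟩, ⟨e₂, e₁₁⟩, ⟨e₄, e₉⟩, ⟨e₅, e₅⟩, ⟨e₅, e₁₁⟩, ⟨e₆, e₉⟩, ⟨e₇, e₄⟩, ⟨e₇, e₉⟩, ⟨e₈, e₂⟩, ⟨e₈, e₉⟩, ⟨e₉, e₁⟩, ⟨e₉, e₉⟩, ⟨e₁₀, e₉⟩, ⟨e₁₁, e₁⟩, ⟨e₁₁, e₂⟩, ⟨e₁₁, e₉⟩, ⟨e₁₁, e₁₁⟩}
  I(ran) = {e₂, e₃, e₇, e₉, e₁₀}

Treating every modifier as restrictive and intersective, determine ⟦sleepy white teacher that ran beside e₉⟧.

⟦that ran⟧ = ⟦ran⟧ = {e₂, e₃, e₇, e₉, e₁₀}
⟦beside e₉⟧ = {x : ⟨x, e₉⟩ ∈ ⟦beside⟧} = {e₁, e₄, e₆, e₇, e₈, e₉, e₁₀, e₁₁}
⟦teacher⟧ = {e₁, e₂, e₃, e₄, e₅, e₆, e₇, e₈, e₉}
… ∩ ⟦that ran⟧ = {e₁, e₂, e₃, e₄, e₅, e₆, e₇, e₈, e₉} ∩ {e₂, e₃, e₇, e₉, e₁₀} = {e₂, e₃, e₇, e₉}
… ∩ ⟦beside e₉⟧ = {e₂, e₃, e₇, e₉} ∩ {e₁, e₄, e₆, e₇, e₈, e₉, e₁₀, e₁₁} = {e₇, e₉}
… ∩ ⟦sleepy⟧ = {e₇, e₉} ∩ {e₁, e₃, e₆, e₇, e₈, e₉, e₁₀} = {e₇, e₉}
… ∩ ⟦white⟧ = {e₇, e₉} ∩ {e₄, e₅, e₉} = {e₉}
So ⟦sleepy white teacher that ran beside e₉⟧ = {e₉}.

{e₉}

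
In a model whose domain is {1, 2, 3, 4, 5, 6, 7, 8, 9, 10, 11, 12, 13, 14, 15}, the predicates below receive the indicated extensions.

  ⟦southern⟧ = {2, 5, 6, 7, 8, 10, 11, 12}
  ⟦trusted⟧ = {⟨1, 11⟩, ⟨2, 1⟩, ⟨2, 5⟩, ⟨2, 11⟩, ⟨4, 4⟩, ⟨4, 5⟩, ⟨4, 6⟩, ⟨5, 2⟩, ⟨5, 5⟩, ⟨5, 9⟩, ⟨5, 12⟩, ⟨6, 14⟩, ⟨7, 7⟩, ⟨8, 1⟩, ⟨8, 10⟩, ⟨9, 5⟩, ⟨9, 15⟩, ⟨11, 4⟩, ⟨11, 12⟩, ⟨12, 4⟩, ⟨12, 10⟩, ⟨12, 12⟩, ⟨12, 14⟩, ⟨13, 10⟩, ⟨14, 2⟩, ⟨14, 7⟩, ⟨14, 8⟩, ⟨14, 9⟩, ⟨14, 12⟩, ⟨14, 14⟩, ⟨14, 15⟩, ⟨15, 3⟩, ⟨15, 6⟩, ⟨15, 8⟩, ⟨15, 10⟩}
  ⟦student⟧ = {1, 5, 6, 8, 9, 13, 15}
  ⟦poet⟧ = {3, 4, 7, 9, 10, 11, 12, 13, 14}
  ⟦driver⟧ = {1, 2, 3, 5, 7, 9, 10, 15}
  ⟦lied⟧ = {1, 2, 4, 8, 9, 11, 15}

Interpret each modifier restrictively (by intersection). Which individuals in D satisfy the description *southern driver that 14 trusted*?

{2, 7}

⟦that 14 trusted⟧ = {x : ⟨14, x⟩ ∈ ⟦trusted⟧} = {2, 7, 8, 9, 12, 14, 15}
⟦driver⟧ = {1, 2, 3, 5, 7, 9, 10, 15}
… ∩ ⟦that 14 trusted⟧ = {1, 2, 3, 5, 7, 9, 10, 15} ∩ {2, 7, 8, 9, 12, 14, 15} = {2, 7, 9, 15}
… ∩ ⟦southern⟧ = {2, 7, 9, 15} ∩ {2, 5, 6, 7, 8, 10, 11, 12} = {2, 7}
So ⟦southern driver that 14 trusted⟧ = {2, 7}.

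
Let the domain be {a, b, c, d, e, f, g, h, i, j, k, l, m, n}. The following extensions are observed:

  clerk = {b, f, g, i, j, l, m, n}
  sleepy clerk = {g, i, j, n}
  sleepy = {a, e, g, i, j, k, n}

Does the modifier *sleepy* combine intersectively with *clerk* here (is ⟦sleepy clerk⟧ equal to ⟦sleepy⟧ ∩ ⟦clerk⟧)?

⟦sleepy⟧ ∩ ⟦clerk⟧ = {a, e, g, i, j, k, n} ∩ {b, f, g, i, j, l, m, n} = {g, i, j, n}
Observed ⟦sleepy clerk⟧ = {g, i, j, n}.
These coincide, so the modifier is intersective here.

yes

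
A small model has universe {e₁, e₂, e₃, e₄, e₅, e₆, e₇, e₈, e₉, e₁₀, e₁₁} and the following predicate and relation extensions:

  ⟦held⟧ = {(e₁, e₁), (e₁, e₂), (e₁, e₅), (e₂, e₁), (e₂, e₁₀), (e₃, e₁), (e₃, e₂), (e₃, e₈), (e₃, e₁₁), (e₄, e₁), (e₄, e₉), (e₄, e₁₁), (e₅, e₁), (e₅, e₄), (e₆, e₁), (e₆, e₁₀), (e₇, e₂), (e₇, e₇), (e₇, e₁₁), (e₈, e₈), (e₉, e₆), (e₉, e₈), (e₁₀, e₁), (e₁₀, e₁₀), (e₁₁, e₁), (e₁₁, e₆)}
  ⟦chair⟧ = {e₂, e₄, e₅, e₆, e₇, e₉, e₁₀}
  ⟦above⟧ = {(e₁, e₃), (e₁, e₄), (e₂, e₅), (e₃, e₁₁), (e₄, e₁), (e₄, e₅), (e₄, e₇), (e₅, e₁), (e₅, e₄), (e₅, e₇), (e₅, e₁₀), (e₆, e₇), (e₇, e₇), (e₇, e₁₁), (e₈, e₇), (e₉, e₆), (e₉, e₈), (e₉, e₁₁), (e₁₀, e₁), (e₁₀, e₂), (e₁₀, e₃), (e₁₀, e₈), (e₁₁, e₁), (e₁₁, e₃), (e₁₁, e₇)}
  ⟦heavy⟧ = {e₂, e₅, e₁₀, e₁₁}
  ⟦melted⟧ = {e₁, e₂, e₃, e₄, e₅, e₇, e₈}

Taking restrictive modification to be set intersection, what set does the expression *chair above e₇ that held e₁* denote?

{e₄, e₅, e₆}

⟦above e₇⟧ = {x : ⟨x, e₇⟩ ∈ ⟦above⟧} = {e₄, e₅, e₆, e₇, e₈, e₁₁}
⟦that held e₁⟧ = {x : ⟨x, e₁⟩ ∈ ⟦held⟧} = {e₁, e₂, e₃, e₄, e₅, e₆, e₁₀, e₁₁}
⟦chair⟧ = {e₂, e₄, e₅, e₆, e₇, e₉, e₁₀}
… ∩ ⟦above e₇⟧ = {e₂, e₄, e₅, e₆, e₇, e₉, e₁₀} ∩ {e₄, e₅, e₆, e₇, e₈, e₁₁} = {e₄, e₅, e₆, e₇}
… ∩ ⟦that held e₁⟧ = {e₄, e₅, e₆, e₇} ∩ {e₁, e₂, e₃, e₄, e₅, e₆, e₁₀, e₁₁} = {e₄, e₅, e₆}
So ⟦chair above e₇ that held e₁⟧ = {e₄, e₅, e₆}.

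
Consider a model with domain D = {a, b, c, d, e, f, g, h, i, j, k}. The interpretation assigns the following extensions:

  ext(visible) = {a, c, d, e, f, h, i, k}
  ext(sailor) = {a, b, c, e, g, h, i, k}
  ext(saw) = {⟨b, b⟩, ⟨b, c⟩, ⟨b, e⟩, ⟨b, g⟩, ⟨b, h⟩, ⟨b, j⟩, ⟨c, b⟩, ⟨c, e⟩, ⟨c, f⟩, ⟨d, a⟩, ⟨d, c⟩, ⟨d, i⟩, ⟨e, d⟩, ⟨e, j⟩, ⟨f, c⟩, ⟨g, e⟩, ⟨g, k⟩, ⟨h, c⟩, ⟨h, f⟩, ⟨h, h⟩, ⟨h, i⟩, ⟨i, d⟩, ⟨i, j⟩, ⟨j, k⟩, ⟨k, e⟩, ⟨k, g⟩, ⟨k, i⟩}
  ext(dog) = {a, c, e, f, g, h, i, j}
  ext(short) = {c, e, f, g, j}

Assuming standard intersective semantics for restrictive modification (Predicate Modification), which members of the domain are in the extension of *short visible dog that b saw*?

{c, e}

⟦that b saw⟧ = {x : ⟨b, x⟩ ∈ ⟦saw⟧} = {b, c, e, g, h, j}
⟦dog⟧ = {a, c, e, f, g, h, i, j}
… ∩ ⟦that b saw⟧ = {a, c, e, f, g, h, i, j} ∩ {b, c, e, g, h, j} = {c, e, g, h, j}
… ∩ ⟦short⟧ = {c, e, g, h, j} ∩ {c, e, f, g, j} = {c, e, g, j}
… ∩ ⟦visible⟧ = {c, e, g, j} ∩ {a, c, d, e, f, h, i, k} = {c, e}
So ⟦short visible dog that b saw⟧ = {c, e}.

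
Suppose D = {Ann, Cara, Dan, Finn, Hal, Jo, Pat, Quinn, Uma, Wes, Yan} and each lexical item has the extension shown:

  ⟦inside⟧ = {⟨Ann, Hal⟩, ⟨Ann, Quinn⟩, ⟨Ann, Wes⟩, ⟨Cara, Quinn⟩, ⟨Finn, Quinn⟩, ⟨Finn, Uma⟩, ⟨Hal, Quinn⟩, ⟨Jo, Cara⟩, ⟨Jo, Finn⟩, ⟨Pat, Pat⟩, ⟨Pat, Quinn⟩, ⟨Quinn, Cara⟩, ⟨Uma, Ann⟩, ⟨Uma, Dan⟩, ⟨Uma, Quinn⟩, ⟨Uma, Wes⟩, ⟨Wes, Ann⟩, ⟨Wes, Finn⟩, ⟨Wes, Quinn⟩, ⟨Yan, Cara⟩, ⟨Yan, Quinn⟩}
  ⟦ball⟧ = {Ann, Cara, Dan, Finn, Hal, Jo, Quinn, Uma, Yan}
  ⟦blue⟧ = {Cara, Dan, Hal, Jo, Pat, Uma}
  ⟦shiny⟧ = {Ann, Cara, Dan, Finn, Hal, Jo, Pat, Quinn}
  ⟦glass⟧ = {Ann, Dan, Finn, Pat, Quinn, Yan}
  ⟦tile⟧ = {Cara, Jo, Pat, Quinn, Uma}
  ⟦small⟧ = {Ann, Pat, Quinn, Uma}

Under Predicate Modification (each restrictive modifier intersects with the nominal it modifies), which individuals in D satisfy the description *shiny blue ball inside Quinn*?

{Cara, Hal}

⟦inside Quinn⟧ = {x : ⟨x, Quinn⟩ ∈ ⟦inside⟧} = {Ann, Cara, Finn, Hal, Pat, Uma, Wes, Yan}
⟦ball⟧ = {Ann, Cara, Dan, Finn, Hal, Jo, Quinn, Uma, Yan}
… ∩ ⟦inside Quinn⟧ = {Ann, Cara, Dan, Finn, Hal, Jo, Quinn, Uma, Yan} ∩ {Ann, Cara, Finn, Hal, Pat, Uma, Wes, Yan} = {Ann, Cara, Finn, Hal, Uma, Yan}
… ∩ ⟦shiny⟧ = {Ann, Cara, Finn, Hal, Uma, Yan} ∩ {Ann, Cara, Dan, Finn, Hal, Jo, Pat, Quinn} = {Ann, Cara, Finn, Hal}
… ∩ ⟦blue⟧ = {Ann, Cara, Finn, Hal} ∩ {Cara, Dan, Hal, Jo, Pat, Uma} = {Cara, Hal}
So ⟦shiny blue ball inside Quinn⟧ = {Cara, Hal}.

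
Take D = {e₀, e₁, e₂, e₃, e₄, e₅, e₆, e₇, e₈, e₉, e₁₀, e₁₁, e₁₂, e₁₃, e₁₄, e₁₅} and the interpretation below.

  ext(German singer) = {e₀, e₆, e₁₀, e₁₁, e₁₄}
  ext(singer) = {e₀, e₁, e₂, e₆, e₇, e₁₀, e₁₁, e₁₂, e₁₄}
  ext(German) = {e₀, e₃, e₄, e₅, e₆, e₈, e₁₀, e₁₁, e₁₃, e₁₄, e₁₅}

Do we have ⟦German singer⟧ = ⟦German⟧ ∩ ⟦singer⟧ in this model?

yes

⟦German⟧ ∩ ⟦singer⟧ = {e₀, e₃, e₄, e₅, e₆, e₈, e₁₀, e₁₁, e₁₃, e₁₄, e₁₅} ∩ {e₀, e₁, e₂, e₆, e₇, e₁₀, e₁₁, e₁₂, e₁₄} = {e₀, e₆, e₁₀, e₁₁, e₁₄}
Observed ⟦German singer⟧ = {e₀, e₆, e₁₀, e₁₁, e₁₄}.
These coincide, so the modifier is intersective here.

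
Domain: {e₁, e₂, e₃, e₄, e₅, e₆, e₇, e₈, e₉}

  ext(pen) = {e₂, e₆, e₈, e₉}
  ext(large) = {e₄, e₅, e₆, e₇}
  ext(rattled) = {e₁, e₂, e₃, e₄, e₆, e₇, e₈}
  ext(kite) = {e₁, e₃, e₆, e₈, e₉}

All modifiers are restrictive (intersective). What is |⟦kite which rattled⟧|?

⟦which rattled⟧ = ⟦rattled⟧ = {e₁, e₂, e₃, e₄, e₆, e₇, e₈}
⟦kite⟧ = {e₁, e₃, e₆, e₈, e₉}
… ∩ ⟦which rattled⟧ = {e₁, e₃, e₆, e₈, e₉} ∩ {e₁, e₂, e₃, e₄, e₆, e₇, e₈} = {e₁, e₃, e₆, e₈}
⟦kite which rattled⟧ = {e₁, e₃, e₆, e₈}, so the cardinality is 4.

4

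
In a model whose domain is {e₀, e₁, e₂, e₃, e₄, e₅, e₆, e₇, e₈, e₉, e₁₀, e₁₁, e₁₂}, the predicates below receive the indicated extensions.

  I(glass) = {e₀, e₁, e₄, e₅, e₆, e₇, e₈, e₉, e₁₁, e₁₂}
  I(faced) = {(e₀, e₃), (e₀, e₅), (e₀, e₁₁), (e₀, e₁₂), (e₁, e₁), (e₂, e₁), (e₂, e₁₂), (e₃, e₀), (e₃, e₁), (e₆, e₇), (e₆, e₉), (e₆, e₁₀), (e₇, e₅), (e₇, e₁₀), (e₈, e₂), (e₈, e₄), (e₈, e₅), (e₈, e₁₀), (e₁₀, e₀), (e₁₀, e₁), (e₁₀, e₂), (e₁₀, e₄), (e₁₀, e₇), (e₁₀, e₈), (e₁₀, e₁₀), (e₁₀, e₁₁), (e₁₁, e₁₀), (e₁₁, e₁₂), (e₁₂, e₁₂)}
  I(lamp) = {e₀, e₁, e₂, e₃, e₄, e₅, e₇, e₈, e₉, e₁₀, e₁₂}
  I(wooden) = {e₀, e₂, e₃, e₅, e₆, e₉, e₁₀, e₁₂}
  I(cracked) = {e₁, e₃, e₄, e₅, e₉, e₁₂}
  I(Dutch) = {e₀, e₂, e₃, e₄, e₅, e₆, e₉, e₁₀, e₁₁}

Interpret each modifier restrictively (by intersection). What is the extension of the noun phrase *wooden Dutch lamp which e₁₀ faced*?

{e₀, e₂, e₁₀}

⟦which e₁₀ faced⟧ = {x : ⟨e₁₀, x⟩ ∈ ⟦faced⟧} = {e₀, e₁, e₂, e₄, e₇, e₈, e₁₀, e₁₁}
⟦lamp⟧ = {e₀, e₁, e₂, e₃, e₄, e₅, e₇, e₈, e₉, e₁₀, e₁₂}
… ∩ ⟦which e₁₀ faced⟧ = {e₀, e₁, e₂, e₃, e₄, e₅, e₇, e₈, e₉, e₁₀, e₁₂} ∩ {e₀, e₁, e₂, e₄, e₇, e₈, e₁₀, e₁₁} = {e₀, e₁, e₂, e₄, e₇, e₈, e₁₀}
… ∩ ⟦wooden⟧ = {e₀, e₁, e₂, e₄, e₇, e₈, e₁₀} ∩ {e₀, e₂, e₃, e₅, e₆, e₉, e₁₀, e₁₂} = {e₀, e₂, e₁₀}
… ∩ ⟦Dutch⟧ = {e₀, e₂, e₁₀} ∩ {e₀, e₂, e₃, e₄, e₅, e₆, e₉, e₁₀, e₁₁} = {e₀, e₂, e₁₀}
So ⟦wooden Dutch lamp which e₁₀ faced⟧ = {e₀, e₂, e₁₀}.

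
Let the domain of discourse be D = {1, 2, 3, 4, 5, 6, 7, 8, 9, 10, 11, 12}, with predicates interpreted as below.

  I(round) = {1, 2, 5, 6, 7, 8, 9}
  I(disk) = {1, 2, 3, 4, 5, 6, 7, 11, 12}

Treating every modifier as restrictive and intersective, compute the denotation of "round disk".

⟦disk⟧ = {1, 2, 3, 4, 5, 6, 7, 11, 12}
… ∩ ⟦round⟧ = {1, 2, 3, 4, 5, 6, 7, 11, 12} ∩ {1, 2, 5, 6, 7, 8, 9} = {1, 2, 5, 6, 7}
So ⟦round disk⟧ = {1, 2, 5, 6, 7}.

{1, 2, 5, 6, 7}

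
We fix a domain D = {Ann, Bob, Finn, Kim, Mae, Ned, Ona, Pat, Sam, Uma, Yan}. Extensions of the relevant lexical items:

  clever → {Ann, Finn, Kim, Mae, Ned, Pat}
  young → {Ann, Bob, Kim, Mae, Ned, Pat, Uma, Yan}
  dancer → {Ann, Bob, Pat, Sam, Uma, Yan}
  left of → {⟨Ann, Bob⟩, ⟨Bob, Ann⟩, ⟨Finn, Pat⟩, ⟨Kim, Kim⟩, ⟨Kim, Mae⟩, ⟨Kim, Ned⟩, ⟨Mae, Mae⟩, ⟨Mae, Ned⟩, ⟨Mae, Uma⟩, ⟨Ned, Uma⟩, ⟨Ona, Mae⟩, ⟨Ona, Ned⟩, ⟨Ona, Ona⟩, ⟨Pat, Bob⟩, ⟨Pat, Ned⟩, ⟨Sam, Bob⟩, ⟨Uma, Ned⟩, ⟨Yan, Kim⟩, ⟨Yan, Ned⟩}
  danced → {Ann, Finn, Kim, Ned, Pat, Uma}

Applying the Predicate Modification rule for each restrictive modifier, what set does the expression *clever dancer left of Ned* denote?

{Pat}

⟦left of Ned⟧ = {x : ⟨x, Ned⟩ ∈ ⟦left of⟧} = {Kim, Mae, Ona, Pat, Uma, Yan}
⟦dancer⟧ = {Ann, Bob, Pat, Sam, Uma, Yan}
… ∩ ⟦left of Ned⟧ = {Ann, Bob, Pat, Sam, Uma, Yan} ∩ {Kim, Mae, Ona, Pat, Uma, Yan} = {Pat, Uma, Yan}
… ∩ ⟦clever⟧ = {Pat, Uma, Yan} ∩ {Ann, Finn, Kim, Mae, Ned, Pat} = {Pat}
So ⟦clever dancer left of Ned⟧ = {Pat}.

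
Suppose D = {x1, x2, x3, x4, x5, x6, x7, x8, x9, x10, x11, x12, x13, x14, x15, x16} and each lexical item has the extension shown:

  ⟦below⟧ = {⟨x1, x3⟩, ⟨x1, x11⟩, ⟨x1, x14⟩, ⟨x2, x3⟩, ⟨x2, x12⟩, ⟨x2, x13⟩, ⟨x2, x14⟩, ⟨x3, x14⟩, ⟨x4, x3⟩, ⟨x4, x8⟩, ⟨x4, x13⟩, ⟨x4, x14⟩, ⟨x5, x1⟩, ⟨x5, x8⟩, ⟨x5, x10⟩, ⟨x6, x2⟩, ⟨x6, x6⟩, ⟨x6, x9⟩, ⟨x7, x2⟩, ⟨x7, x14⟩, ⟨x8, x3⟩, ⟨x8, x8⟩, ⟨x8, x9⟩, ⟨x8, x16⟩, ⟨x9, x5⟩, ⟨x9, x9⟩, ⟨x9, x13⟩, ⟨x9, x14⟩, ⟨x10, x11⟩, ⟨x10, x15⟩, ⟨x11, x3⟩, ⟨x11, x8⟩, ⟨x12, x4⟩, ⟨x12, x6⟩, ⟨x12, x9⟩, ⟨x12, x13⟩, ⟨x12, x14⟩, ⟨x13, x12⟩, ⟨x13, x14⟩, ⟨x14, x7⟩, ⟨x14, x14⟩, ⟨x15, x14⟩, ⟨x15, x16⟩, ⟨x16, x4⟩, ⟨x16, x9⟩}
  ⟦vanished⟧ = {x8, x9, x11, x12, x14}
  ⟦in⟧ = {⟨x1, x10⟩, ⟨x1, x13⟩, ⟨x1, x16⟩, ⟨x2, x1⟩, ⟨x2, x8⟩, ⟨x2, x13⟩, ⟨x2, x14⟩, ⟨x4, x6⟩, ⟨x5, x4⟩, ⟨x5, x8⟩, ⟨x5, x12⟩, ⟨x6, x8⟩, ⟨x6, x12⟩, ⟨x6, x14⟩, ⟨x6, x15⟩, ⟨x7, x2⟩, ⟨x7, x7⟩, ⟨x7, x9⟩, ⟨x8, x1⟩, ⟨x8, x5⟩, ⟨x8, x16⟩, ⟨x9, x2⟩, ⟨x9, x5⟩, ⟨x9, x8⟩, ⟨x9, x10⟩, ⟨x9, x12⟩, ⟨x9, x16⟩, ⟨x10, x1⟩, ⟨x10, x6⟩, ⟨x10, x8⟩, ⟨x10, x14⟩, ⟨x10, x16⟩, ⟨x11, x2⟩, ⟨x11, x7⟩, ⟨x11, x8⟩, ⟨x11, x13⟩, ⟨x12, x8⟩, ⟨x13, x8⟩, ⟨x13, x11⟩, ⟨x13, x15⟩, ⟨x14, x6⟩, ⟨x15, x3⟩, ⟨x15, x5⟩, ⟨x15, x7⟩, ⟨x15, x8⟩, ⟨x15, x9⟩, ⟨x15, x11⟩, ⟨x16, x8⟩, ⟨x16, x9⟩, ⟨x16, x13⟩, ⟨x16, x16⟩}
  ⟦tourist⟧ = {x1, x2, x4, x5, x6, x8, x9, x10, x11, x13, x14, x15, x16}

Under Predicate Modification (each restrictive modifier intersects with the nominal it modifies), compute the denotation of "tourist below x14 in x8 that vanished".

⟦below x14⟧ = {x : ⟨x, x14⟩ ∈ ⟦below⟧} = {x1, x2, x3, x4, x7, x9, x12, x13, x14, x15}
⟦in x8⟧ = {x : ⟨x, x8⟩ ∈ ⟦in⟧} = {x2, x5, x6, x9, x10, x11, x12, x13, x15, x16}
⟦that vanished⟧ = ⟦vanished⟧ = {x8, x9, x11, x12, x14}
⟦tourist⟧ = {x1, x2, x4, x5, x6, x8, x9, x10, x11, x13, x14, x15, x16}
… ∩ ⟦below x14⟧ = {x1, x2, x4, x5, x6, x8, x9, x10, x11, x13, x14, x15, x16} ∩ {x1, x2, x3, x4, x7, x9, x12, x13, x14, x15} = {x1, x2, x4, x9, x13, x14, x15}
… ∩ ⟦in x8⟧ = {x1, x2, x4, x9, x13, x14, x15} ∩ {x2, x5, x6, x9, x10, x11, x12, x13, x15, x16} = {x2, x9, x13, x15}
… ∩ ⟦that vanished⟧ = {x2, x9, x13, x15} ∩ {x8, x9, x11, x12, x14} = {x9}
So ⟦tourist below x14 in x8 that vanished⟧ = {x9}.

{x9}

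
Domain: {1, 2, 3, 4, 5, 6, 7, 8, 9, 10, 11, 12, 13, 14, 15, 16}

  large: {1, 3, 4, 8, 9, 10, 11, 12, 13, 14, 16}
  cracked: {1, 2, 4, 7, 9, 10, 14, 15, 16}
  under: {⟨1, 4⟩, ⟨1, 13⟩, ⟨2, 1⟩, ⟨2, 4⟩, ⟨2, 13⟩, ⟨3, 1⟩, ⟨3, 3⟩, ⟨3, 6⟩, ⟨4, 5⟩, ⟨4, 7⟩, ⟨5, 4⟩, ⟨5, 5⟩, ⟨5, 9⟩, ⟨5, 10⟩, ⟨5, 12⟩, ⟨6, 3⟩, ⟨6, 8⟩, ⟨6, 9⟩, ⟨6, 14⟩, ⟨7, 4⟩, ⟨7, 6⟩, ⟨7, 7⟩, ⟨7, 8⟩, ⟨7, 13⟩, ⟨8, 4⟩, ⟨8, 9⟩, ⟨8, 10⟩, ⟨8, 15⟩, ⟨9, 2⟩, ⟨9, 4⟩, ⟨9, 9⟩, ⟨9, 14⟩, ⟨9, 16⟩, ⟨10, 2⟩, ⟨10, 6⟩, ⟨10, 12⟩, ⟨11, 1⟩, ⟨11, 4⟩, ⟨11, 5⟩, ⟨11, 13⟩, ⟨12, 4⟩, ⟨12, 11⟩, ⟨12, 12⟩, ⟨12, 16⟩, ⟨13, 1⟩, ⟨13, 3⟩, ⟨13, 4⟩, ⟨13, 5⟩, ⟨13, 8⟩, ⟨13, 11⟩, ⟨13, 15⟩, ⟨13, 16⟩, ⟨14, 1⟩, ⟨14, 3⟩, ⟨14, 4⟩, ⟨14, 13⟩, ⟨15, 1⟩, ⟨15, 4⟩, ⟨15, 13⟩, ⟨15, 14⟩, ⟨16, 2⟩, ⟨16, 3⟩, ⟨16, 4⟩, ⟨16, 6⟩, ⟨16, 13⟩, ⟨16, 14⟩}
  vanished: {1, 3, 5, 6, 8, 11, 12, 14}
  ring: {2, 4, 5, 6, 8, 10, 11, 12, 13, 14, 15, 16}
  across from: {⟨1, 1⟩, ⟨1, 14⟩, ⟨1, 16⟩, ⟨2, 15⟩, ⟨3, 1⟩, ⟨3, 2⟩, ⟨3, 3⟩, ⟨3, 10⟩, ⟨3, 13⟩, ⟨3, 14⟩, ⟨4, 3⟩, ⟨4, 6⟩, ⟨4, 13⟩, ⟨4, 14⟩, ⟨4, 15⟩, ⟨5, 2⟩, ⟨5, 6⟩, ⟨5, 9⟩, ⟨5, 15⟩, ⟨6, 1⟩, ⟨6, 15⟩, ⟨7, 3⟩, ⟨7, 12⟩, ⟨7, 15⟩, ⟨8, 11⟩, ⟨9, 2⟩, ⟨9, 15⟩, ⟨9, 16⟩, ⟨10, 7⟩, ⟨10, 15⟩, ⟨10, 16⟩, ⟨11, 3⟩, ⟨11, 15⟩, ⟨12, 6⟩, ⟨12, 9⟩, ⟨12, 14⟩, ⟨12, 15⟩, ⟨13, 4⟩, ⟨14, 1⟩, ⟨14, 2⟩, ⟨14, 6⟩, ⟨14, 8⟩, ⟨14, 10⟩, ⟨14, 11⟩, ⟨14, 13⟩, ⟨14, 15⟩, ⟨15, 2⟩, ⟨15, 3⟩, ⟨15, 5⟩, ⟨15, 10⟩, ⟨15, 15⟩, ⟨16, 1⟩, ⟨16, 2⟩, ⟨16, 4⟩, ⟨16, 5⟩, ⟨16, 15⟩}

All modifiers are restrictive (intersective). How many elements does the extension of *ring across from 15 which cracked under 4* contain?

⟦across from 15⟧ = {x : ⟨x, 15⟩ ∈ ⟦across from⟧} = {2, 4, 5, 6, 7, 9, 10, 11, 12, 14, 15, 16}
⟦which cracked⟧ = ⟦cracked⟧ = {1, 2, 4, 7, 9, 10, 14, 15, 16}
⟦under 4⟧ = {x : ⟨x, 4⟩ ∈ ⟦under⟧} = {1, 2, 5, 7, 8, 9, 11, 12, 13, 14, 15, 16}
⟦ring⟧ = {2, 4, 5, 6, 8, 10, 11, 12, 13, 14, 15, 16}
… ∩ ⟦across from 15⟧ = {2, 4, 5, 6, 8, 10, 11, 12, 13, 14, 15, 16} ∩ {2, 4, 5, 6, 7, 9, 10, 11, 12, 14, 15, 16} = {2, 4, 5, 6, 10, 11, 12, 14, 15, 16}
… ∩ ⟦which cracked⟧ = {2, 4, 5, 6, 10, 11, 12, 14, 15, 16} ∩ {1, 2, 4, 7, 9, 10, 14, 15, 16} = {2, 4, 10, 14, 15, 16}
… ∩ ⟦under 4⟧ = {2, 4, 10, 14, 15, 16} ∩ {1, 2, 5, 7, 8, 9, 11, 12, 13, 14, 15, 16} = {2, 14, 15, 16}
⟦ring across from 15 which cracked under 4⟧ = {2, 14, 15, 16}, so the cardinality is 4.

4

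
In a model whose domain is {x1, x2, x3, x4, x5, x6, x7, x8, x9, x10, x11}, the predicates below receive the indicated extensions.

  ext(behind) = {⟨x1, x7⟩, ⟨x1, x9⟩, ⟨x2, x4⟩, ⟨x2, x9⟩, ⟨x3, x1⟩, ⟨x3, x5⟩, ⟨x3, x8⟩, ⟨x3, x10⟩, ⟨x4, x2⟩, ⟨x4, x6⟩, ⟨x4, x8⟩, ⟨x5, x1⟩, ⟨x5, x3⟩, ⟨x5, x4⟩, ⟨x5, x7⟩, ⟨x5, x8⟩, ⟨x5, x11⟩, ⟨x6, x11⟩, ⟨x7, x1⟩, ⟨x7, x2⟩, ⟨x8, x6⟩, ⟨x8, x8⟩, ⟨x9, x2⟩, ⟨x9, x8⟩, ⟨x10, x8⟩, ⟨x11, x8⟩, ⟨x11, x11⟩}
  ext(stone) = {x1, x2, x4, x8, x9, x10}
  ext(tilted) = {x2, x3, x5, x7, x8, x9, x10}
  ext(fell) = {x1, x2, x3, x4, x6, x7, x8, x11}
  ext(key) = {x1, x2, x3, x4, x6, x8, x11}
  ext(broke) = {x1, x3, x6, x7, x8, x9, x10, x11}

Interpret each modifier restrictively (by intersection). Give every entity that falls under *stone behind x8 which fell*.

⟦behind x8⟧ = {x : ⟨x, x8⟩ ∈ ⟦behind⟧} = {x3, x4, x5, x8, x9, x10, x11}
⟦which fell⟧ = ⟦fell⟧ = {x1, x2, x3, x4, x6, x7, x8, x11}
⟦stone⟧ = {x1, x2, x4, x8, x9, x10}
… ∩ ⟦behind x8⟧ = {x1, x2, x4, x8, x9, x10} ∩ {x3, x4, x5, x8, x9, x10, x11} = {x4, x8, x9, x10}
… ∩ ⟦which fell⟧ = {x4, x8, x9, x10} ∩ {x1, x2, x3, x4, x6, x7, x8, x11} = {x4, x8}
So ⟦stone behind x8 which fell⟧ = {x4, x8}.

{x4, x8}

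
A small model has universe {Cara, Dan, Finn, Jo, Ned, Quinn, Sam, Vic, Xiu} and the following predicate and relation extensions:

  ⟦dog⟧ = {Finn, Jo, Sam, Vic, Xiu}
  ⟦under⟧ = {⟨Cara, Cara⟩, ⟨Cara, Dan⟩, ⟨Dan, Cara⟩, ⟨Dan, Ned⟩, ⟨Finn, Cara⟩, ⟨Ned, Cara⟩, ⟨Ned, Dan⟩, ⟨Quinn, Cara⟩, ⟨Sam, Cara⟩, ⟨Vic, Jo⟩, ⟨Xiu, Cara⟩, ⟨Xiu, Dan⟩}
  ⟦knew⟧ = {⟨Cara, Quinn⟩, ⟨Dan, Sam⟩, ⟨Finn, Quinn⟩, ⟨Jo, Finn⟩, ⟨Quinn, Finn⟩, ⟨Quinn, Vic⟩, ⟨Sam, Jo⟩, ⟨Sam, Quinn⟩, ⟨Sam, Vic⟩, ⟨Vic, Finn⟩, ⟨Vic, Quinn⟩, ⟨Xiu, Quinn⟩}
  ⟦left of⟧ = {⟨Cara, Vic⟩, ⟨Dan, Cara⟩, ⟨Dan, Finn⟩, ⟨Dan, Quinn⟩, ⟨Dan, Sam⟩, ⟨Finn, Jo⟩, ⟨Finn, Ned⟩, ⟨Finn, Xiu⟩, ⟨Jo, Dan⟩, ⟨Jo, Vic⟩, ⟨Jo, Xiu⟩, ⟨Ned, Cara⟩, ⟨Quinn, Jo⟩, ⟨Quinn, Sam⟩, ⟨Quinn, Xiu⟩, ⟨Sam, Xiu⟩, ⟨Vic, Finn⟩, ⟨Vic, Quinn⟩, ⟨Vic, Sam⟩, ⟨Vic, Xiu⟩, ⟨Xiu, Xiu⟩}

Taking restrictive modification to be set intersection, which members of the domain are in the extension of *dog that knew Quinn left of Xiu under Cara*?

{Finn, Sam, Xiu}

⟦that knew Quinn⟧ = {x : ⟨x, Quinn⟩ ∈ ⟦knew⟧} = {Cara, Finn, Sam, Vic, Xiu}
⟦left of Xiu⟧ = {x : ⟨x, Xiu⟩ ∈ ⟦left of⟧} = {Finn, Jo, Quinn, Sam, Vic, Xiu}
⟦under Cara⟧ = {x : ⟨x, Cara⟩ ∈ ⟦under⟧} = {Cara, Dan, Finn, Ned, Quinn, Sam, Xiu}
⟦dog⟧ = {Finn, Jo, Sam, Vic, Xiu}
… ∩ ⟦that knew Quinn⟧ = {Finn, Jo, Sam, Vic, Xiu} ∩ {Cara, Finn, Sam, Vic, Xiu} = {Finn, Sam, Vic, Xiu}
… ∩ ⟦left of Xiu⟧ = {Finn, Sam, Vic, Xiu} ∩ {Finn, Jo, Quinn, Sam, Vic, Xiu} = {Finn, Sam, Vic, Xiu}
… ∩ ⟦under Cara⟧ = {Finn, Sam, Vic, Xiu} ∩ {Cara, Dan, Finn, Ned, Quinn, Sam, Xiu} = {Finn, Sam, Xiu}
So ⟦dog that knew Quinn left of Xiu under Cara⟧ = {Finn, Sam, Xiu}.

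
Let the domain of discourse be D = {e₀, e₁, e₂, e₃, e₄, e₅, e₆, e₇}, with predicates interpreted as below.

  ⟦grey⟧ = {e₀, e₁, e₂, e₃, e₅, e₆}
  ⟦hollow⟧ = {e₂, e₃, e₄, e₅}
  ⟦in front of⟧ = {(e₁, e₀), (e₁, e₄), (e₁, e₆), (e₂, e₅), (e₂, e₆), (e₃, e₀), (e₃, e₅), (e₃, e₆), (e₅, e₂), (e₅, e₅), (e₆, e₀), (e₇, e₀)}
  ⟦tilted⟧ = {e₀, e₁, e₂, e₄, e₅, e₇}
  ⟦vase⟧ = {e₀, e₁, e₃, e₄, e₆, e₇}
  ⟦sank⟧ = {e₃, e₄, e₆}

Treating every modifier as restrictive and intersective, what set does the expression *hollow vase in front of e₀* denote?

⟦in front of e₀⟧ = {x : ⟨x, e₀⟩ ∈ ⟦in front of⟧} = {e₁, e₃, e₆, e₇}
⟦vase⟧ = {e₀, e₁, e₃, e₄, e₆, e₇}
… ∩ ⟦in front of e₀⟧ = {e₀, e₁, e₃, e₄, e₆, e₇} ∩ {e₁, e₃, e₆, e₇} = {e₁, e₃, e₆, e₇}
… ∩ ⟦hollow⟧ = {e₁, e₃, e₆, e₇} ∩ {e₂, e₃, e₄, e₅} = {e₃}
So ⟦hollow vase in front of e₀⟧ = {e₃}.

{e₃}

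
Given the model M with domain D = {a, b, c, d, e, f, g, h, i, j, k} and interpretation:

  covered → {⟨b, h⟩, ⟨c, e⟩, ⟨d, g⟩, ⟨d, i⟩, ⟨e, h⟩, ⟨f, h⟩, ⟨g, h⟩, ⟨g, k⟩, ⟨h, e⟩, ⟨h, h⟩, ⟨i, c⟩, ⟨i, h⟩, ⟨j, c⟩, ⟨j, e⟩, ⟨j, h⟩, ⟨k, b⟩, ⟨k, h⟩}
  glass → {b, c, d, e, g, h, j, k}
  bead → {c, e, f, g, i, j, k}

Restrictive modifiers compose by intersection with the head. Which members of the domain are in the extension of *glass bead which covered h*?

{e, g, j, k}

⟦which covered h⟧ = {x : ⟨x, h⟩ ∈ ⟦covered⟧} = {b, e, f, g, h, i, j, k}
⟦bead⟧ = {c, e, f, g, i, j, k}
… ∩ ⟦which covered h⟧ = {c, e, f, g, i, j, k} ∩ {b, e, f, g, h, i, j, k} = {e, f, g, i, j, k}
… ∩ ⟦glass⟧ = {e, f, g, i, j, k} ∩ {b, c, d, e, g, h, j, k} = {e, g, j, k}
So ⟦glass bead which covered h⟧ = {e, g, j, k}.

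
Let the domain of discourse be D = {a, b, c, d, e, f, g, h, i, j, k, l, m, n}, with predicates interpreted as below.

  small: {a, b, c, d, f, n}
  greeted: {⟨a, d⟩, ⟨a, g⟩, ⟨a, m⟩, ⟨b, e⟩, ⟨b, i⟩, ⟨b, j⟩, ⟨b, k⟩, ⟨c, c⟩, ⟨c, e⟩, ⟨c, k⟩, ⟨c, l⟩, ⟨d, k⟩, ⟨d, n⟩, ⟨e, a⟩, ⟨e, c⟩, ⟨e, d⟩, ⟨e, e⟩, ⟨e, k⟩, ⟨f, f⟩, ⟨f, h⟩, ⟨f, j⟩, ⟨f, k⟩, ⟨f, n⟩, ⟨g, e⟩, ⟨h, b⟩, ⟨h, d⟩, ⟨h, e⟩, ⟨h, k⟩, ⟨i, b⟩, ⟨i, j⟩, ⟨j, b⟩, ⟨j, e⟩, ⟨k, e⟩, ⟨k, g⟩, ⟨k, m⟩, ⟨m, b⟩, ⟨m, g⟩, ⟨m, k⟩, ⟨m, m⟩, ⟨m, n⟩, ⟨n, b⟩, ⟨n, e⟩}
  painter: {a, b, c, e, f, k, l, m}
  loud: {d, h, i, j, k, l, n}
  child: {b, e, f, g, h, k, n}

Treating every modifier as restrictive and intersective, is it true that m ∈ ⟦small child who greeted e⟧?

no

⟦who greeted e⟧ = {x : ⟨x, e⟩ ∈ ⟦greeted⟧} = {b, c, e, g, h, j, k, n}
⟦child⟧ = {b, e, f, g, h, k, n}
… ∩ ⟦who greeted e⟧ = {b, e, f, g, h, k, n} ∩ {b, c, e, g, h, j, k, n} = {b, e, g, h, k, n}
… ∩ ⟦small⟧ = {b, e, g, h, k, n} ∩ {a, b, c, d, f, n} = {b, n}
⟦small child who greeted e⟧ = {b, n}; m ∉ this set.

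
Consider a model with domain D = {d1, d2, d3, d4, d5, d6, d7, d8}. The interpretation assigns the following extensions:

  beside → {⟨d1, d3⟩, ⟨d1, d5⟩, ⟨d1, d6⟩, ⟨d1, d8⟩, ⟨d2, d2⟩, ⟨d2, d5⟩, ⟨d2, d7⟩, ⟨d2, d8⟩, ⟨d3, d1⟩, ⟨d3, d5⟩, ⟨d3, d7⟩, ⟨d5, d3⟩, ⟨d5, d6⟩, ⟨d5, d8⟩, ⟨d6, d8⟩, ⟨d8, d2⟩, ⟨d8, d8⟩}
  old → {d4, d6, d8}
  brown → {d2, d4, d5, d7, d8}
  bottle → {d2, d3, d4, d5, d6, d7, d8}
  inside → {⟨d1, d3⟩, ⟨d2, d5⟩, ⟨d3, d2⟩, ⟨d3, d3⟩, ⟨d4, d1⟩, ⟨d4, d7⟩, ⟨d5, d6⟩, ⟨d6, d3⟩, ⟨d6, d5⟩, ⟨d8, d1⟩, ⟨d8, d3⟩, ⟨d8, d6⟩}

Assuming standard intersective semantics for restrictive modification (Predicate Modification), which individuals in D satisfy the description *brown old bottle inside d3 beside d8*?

{d8}

⟦inside d3⟧ = {x : ⟨x, d3⟩ ∈ ⟦inside⟧} = {d1, d3, d6, d8}
⟦beside d8⟧ = {x : ⟨x, d8⟩ ∈ ⟦beside⟧} = {d1, d2, d5, d6, d8}
⟦bottle⟧ = {d2, d3, d4, d5, d6, d7, d8}
… ∩ ⟦inside d3⟧ = {d2, d3, d4, d5, d6, d7, d8} ∩ {d1, d3, d6, d8} = {d3, d6, d8}
… ∩ ⟦beside d8⟧ = {d3, d6, d8} ∩ {d1, d2, d5, d6, d8} = {d6, d8}
… ∩ ⟦brown⟧ = {d6, d8} ∩ {d2, d4, d5, d7, d8} = {d8}
… ∩ ⟦old⟧ = {d8} ∩ {d4, d6, d8} = {d8}
So ⟦brown old bottle inside d3 beside d8⟧ = {d8}.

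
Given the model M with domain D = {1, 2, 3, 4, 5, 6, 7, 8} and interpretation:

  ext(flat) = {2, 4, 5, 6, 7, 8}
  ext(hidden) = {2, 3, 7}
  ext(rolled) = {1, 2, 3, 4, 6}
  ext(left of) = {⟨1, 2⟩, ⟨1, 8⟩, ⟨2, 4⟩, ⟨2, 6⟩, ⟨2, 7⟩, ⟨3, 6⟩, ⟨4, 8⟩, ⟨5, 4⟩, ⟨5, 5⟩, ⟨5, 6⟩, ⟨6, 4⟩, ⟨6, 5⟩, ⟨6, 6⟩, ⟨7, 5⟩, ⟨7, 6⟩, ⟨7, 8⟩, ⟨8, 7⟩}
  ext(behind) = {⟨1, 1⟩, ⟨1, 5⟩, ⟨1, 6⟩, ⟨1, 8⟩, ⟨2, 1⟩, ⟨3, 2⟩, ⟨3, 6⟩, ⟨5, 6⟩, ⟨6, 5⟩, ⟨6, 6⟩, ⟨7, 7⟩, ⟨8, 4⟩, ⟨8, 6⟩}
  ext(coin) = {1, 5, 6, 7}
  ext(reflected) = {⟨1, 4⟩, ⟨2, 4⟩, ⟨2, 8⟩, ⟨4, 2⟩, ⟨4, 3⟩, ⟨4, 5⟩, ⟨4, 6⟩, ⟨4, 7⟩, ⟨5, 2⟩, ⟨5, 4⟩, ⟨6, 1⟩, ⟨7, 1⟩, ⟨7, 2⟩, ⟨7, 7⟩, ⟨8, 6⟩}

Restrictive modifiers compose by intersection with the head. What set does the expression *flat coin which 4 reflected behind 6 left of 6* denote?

⟦which 4 reflected⟧ = {x : ⟨4, x⟩ ∈ ⟦reflected⟧} = {2, 3, 5, 6, 7}
⟦behind 6⟧ = {x : ⟨x, 6⟩ ∈ ⟦behind⟧} = {1, 3, 5, 6, 8}
⟦left of 6⟧ = {x : ⟨x, 6⟩ ∈ ⟦left of⟧} = {2, 3, 5, 6, 7}
⟦coin⟧ = {1, 5, 6, 7}
… ∩ ⟦which 4 reflected⟧ = {1, 5, 6, 7} ∩ {2, 3, 5, 6, 7} = {5, 6, 7}
… ∩ ⟦behind 6⟧ = {5, 6, 7} ∩ {1, 3, 5, 6, 8} = {5, 6}
… ∩ ⟦left of 6⟧ = {5, 6} ∩ {2, 3, 5, 6, 7} = {5, 6}
… ∩ ⟦flat⟧ = {5, 6} ∩ {2, 4, 5, 6, 7, 8} = {5, 6}
So ⟦flat coin which 4 reflected behind 6 left of 6⟧ = {5, 6}.

{5, 6}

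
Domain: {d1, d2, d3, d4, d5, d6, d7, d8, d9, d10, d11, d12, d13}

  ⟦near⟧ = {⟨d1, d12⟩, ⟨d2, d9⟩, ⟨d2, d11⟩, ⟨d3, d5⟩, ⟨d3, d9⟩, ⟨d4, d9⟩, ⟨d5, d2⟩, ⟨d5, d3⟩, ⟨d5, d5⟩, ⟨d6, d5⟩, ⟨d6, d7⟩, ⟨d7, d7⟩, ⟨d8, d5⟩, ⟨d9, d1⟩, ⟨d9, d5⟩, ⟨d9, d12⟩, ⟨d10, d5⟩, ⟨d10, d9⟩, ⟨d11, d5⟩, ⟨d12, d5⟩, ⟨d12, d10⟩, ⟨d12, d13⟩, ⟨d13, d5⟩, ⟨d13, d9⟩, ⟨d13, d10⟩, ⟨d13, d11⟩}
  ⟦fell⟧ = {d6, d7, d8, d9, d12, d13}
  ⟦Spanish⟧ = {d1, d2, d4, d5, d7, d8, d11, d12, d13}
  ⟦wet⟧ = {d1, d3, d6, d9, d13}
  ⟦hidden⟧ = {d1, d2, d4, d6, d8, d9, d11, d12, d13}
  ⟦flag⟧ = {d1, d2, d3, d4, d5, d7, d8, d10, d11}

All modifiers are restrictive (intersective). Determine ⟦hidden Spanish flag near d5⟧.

⟦near d5⟧ = {x : ⟨x, d5⟩ ∈ ⟦near⟧} = {d3, d5, d6, d8, d9, d10, d11, d12, d13}
⟦flag⟧ = {d1, d2, d3, d4, d5, d7, d8, d10, d11}
… ∩ ⟦near d5⟧ = {d1, d2, d3, d4, d5, d7, d8, d10, d11} ∩ {d3, d5, d6, d8, d9, d10, d11, d12, d13} = {d3, d5, d8, d10, d11}
… ∩ ⟦hidden⟧ = {d3, d5, d8, d10, d11} ∩ {d1, d2, d4, d6, d8, d9, d11, d12, d13} = {d8, d11}
… ∩ ⟦Spanish⟧ = {d8, d11} ∩ {d1, d2, d4, d5, d7, d8, d11, d12, d13} = {d8, d11}
So ⟦hidden Spanish flag near d5⟧ = {d8, d11}.

{d8, d11}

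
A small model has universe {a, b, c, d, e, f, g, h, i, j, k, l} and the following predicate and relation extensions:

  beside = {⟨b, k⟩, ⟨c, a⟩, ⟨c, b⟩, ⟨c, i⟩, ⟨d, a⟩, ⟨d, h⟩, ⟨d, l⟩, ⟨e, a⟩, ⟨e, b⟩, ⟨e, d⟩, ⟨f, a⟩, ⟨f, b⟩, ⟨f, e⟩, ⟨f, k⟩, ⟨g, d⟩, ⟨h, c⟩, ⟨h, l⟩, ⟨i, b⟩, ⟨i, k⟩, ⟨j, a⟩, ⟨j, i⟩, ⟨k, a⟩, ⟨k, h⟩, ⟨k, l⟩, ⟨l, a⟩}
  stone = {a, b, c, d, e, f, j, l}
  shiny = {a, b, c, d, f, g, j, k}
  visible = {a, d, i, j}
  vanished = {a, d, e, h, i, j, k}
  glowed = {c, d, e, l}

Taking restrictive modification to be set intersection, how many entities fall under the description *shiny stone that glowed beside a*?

⟦that glowed⟧ = ⟦glowed⟧ = {c, d, e, l}
⟦beside a⟧ = {x : ⟨x, a⟩ ∈ ⟦beside⟧} = {c, d, e, f, j, k, l}
⟦stone⟧ = {a, b, c, d, e, f, j, l}
… ∩ ⟦that glowed⟧ = {a, b, c, d, e, f, j, l} ∩ {c, d, e, l} = {c, d, e, l}
… ∩ ⟦beside a⟧ = {c, d, e, l} ∩ {c, d, e, f, j, k, l} = {c, d, e, l}
… ∩ ⟦shiny⟧ = {c, d, e, l} ∩ {a, b, c, d, f, g, j, k} = {c, d}
⟦shiny stone that glowed beside a⟧ = {c, d}, so the cardinality is 2.

2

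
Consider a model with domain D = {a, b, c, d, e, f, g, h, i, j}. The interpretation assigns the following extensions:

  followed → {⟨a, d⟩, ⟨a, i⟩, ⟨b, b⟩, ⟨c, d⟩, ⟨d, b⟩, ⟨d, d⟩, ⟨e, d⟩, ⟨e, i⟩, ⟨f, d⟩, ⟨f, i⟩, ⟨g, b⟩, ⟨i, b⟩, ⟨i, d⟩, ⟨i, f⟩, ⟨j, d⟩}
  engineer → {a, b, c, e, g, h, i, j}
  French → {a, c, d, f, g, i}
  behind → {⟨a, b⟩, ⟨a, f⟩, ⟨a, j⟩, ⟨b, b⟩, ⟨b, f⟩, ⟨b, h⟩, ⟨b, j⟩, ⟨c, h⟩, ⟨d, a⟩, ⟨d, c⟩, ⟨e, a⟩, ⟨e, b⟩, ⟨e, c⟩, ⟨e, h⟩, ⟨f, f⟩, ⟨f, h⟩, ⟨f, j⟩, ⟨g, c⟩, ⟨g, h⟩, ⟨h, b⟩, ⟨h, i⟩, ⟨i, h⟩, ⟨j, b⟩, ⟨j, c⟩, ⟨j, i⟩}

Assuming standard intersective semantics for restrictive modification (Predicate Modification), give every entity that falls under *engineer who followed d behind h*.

{c, e, i}

⟦who followed d⟧ = {x : ⟨x, d⟩ ∈ ⟦followed⟧} = {a, c, d, e, f, i, j}
⟦behind h⟧ = {x : ⟨x, h⟩ ∈ ⟦behind⟧} = {b, c, e, f, g, i}
⟦engineer⟧ = {a, b, c, e, g, h, i, j}
… ∩ ⟦who followed d⟧ = {a, b, c, e, g, h, i, j} ∩ {a, c, d, e, f, i, j} = {a, c, e, i, j}
… ∩ ⟦behind h⟧ = {a, c, e, i, j} ∩ {b, c, e, f, g, i} = {c, e, i}
So ⟦engineer who followed d behind h⟧ = {c, e, i}.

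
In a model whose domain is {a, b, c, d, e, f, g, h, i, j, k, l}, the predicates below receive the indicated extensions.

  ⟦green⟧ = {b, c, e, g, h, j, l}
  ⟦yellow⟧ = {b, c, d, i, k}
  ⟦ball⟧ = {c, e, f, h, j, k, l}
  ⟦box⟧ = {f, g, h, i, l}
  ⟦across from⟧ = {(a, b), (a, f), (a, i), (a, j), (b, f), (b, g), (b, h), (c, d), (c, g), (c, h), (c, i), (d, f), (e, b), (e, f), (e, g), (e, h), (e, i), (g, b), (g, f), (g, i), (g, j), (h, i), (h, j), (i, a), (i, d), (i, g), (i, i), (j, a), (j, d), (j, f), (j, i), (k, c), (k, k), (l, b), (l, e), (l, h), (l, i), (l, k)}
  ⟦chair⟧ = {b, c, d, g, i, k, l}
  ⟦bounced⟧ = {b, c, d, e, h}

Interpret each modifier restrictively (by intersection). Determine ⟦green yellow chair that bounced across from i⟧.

{c}

⟦that bounced⟧ = ⟦bounced⟧ = {b, c, d, e, h}
⟦across from i⟧ = {x : ⟨x, i⟩ ∈ ⟦across from⟧} = {a, c, e, g, h, i, j, l}
⟦chair⟧ = {b, c, d, g, i, k, l}
… ∩ ⟦that bounced⟧ = {b, c, d, g, i, k, l} ∩ {b, c, d, e, h} = {b, c, d}
… ∩ ⟦across from i⟧ = {b, c, d} ∩ {a, c, e, g, h, i, j, l} = {c}
… ∩ ⟦green⟧ = {c} ∩ {b, c, e, g, h, j, l} = {c}
… ∩ ⟦yellow⟧ = {c} ∩ {b, c, d, i, k} = {c}
So ⟦green yellow chair that bounced across from i⟧ = {c}.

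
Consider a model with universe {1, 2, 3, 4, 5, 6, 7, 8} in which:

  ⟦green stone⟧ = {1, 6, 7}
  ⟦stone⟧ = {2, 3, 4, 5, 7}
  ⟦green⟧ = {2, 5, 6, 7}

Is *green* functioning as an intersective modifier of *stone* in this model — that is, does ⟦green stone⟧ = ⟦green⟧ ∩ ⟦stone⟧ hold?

⟦green⟧ ∩ ⟦stone⟧ = {2, 5, 6, 7} ∩ {2, 3, 4, 5, 7} = {2, 5, 7}
Observed ⟦green stone⟧ = {1, 6, 7}.
These differ, so the modifier is not intersective in this model.

no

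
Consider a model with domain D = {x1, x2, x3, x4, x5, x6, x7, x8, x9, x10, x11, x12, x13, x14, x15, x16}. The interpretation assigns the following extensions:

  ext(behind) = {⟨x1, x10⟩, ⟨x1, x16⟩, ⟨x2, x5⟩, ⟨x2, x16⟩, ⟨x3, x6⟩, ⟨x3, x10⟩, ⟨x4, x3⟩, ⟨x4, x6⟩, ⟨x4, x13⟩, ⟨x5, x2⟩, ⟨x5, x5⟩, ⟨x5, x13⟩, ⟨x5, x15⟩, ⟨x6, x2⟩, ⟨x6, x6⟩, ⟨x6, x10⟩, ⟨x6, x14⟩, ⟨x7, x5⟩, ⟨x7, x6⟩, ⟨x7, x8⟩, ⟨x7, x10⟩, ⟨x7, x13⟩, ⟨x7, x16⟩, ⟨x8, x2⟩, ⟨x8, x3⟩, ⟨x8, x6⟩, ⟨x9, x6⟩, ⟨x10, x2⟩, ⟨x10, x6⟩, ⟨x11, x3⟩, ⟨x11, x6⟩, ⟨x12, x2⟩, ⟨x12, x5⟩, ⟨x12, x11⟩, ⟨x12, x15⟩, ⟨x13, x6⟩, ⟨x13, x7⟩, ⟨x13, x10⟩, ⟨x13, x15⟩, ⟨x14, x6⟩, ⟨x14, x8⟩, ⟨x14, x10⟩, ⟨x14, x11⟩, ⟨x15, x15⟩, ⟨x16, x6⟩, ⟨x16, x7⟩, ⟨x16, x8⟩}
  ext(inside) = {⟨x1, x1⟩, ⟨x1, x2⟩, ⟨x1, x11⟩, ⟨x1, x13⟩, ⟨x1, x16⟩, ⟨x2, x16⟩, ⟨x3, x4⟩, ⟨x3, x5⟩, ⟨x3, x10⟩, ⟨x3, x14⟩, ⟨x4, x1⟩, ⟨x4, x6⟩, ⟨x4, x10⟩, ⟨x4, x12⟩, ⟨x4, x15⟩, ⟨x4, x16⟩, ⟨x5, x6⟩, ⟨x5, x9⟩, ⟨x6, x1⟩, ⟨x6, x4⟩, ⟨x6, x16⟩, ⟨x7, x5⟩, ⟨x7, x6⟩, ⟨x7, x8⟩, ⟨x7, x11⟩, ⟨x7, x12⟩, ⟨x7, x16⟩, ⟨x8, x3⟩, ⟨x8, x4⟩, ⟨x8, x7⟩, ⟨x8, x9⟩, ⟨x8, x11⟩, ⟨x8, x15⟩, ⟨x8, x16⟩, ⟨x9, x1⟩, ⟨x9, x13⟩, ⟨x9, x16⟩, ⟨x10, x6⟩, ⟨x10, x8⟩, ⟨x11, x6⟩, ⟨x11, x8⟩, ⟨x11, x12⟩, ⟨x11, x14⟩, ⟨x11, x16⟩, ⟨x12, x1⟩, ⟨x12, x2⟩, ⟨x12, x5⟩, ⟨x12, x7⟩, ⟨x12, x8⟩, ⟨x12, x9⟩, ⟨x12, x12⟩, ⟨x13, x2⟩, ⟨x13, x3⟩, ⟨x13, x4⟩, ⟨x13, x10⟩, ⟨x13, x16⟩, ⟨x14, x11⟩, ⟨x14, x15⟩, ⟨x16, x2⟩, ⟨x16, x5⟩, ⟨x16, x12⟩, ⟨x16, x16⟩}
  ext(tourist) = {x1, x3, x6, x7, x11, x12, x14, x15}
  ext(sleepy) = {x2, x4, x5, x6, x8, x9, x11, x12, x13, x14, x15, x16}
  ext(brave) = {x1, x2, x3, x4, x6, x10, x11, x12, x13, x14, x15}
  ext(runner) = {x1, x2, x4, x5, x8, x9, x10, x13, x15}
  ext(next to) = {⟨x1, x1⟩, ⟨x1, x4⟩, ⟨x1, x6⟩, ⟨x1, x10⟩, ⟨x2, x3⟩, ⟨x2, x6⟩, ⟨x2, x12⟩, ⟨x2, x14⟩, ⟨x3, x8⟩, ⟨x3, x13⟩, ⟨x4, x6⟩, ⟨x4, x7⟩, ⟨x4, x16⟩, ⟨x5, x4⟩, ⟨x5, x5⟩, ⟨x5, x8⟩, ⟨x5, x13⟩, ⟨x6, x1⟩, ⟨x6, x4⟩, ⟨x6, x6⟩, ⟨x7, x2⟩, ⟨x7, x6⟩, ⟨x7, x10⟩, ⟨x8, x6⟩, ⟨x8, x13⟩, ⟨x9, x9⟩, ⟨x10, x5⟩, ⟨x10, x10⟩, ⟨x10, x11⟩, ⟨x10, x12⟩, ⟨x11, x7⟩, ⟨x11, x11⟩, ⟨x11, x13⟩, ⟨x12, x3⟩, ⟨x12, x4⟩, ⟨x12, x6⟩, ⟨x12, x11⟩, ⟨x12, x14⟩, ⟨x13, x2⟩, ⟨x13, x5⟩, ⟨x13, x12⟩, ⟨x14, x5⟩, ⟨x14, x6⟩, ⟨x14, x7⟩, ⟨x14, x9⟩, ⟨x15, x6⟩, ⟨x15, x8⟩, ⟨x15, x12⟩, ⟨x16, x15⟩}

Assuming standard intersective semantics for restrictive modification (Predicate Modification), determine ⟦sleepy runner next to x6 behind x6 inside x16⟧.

{x4, x8}

⟦next to x6⟧ = {x : ⟨x, x6⟩ ∈ ⟦next to⟧} = {x1, x2, x4, x6, x7, x8, x12, x14, x15}
⟦behind x6⟧ = {x : ⟨x, x6⟩ ∈ ⟦behind⟧} = {x3, x4, x6, x7, x8, x9, x10, x11, x13, x14, x16}
⟦inside x16⟧ = {x : ⟨x, x16⟩ ∈ ⟦inside⟧} = {x1, x2, x4, x6, x7, x8, x9, x11, x13, x16}
⟦runner⟧ = {x1, x2, x4, x5, x8, x9, x10, x13, x15}
… ∩ ⟦next to x6⟧ = {x1, x2, x4, x5, x8, x9, x10, x13, x15} ∩ {x1, x2, x4, x6, x7, x8, x12, x14, x15} = {x1, x2, x4, x8, x15}
… ∩ ⟦behind x6⟧ = {x1, x2, x4, x8, x15} ∩ {x3, x4, x6, x7, x8, x9, x10, x11, x13, x14, x16} = {x4, x8}
… ∩ ⟦inside x16⟧ = {x4, x8} ∩ {x1, x2, x4, x6, x7, x8, x9, x11, x13, x16} = {x4, x8}
… ∩ ⟦sleepy⟧ = {x4, x8} ∩ {x2, x4, x5, x6, x8, x9, x11, x12, x13, x14, x15, x16} = {x4, x8}
So ⟦sleepy runner next to x6 behind x6 inside x16⟧ = {x4, x8}.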